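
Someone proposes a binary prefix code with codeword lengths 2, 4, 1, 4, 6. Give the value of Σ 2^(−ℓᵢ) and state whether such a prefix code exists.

With common denominator 2^6 = 64: Σ 2^(−ℓᵢ) = 16/64 + 4/64 + 32/64 + 4/64 + 1/64 = 57/64 = 0.890625.
Kraft's inequality requires Σ ≤ 1; here Σ = 0.890625 ≤ 1, so such a prefix code exists.

0.890625; yes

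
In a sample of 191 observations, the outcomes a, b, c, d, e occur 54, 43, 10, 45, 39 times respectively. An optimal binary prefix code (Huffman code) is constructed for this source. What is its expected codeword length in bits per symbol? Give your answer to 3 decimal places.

Probabilities are the counts divided by 191.
Repeatedly combine the two least-probable nodes; the expected code length is the sum of the merged weights.
merge 10/191 + 39/191 → 49/191
merge 43/191 + 45/191 → 88/191
merge 49/191 + 54/191 → 103/191
merge 88/191 + 103/191 → 1
L = 49/191 + 88/191 + 103/191 + 1 = 431/191 ≈ 2.257 bits/symbol.

2.257 bits/symbol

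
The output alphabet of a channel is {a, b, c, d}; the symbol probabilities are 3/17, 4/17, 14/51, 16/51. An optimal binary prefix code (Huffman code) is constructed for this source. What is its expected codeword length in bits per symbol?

Repeatedly combine the two least-probable nodes; the expected code length is the sum of the merged weights.
merge 3/17 + 4/17 → 7/17
merge 14/51 + 16/51 → 10/17
merge 7/17 + 10/17 → 1
L = 7/17 + 10/17 + 1 = 2 bits/symbol.

2 bits/symbol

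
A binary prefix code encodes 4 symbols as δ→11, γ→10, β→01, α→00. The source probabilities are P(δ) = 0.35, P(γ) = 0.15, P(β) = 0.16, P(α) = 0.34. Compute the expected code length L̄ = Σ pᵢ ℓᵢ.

2 bits/symbol

L̄ = Σ pᵢ·ℓᵢ = 0.35·2 + 0.15·2 + 0.16·2 + 0.34·2 = 2 bits/symbol.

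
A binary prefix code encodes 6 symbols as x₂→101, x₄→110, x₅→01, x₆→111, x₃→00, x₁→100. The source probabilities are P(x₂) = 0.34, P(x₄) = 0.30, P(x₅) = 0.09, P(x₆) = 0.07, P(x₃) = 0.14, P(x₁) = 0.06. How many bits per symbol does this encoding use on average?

2.77 bits/symbol

L̄ = Σ pᵢ·ℓᵢ = 0.34·3 + 0.30·3 + 0.09·2 + 0.07·3 + 0.14·2 + 0.06·3 = 2.77 bits/symbol.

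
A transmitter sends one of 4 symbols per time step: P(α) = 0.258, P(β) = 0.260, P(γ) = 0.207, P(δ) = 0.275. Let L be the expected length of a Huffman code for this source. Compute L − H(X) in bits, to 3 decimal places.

0.008 bits

Entropy H = −Σ p log₂ p ≈ 1.9921 bits.
Huffman merges: 207/1000+129/500→93/200; 13/50+11/40→107/200; 93/200+107/200→1. L = 2 ≈ 2.0000.
L − H = 2.0000 − 1.9921 = 0.008 bits.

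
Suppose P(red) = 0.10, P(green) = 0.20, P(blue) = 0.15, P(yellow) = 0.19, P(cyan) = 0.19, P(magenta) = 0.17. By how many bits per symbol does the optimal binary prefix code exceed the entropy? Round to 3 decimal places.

0.058 bits

Entropy H = −Σ p log₂ p ≈ 2.5522 bits.
Huffman merges: 1/10+3/20→1/4; 17/100+19/100→9/25; 19/100+1/5→39/100; 1/4+9/25→61/100; 39/100+61/100→1. L = 261/100 ≈ 2.6100.
L − H = 2.6100 − 2.5522 = 0.058 bits.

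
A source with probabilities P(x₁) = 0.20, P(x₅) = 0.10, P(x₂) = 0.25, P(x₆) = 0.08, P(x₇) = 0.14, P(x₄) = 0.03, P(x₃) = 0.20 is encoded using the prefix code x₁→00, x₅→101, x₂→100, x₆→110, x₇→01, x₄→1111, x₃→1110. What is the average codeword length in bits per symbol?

L̄ = Σ pᵢ·ℓᵢ = 0.20·2 + 0.10·3 + 0.25·3 + 0.08·3 + 0.14·2 + 0.03·4 + 0.20·4 = 2.89 bits/symbol.

2.89 bits/symbol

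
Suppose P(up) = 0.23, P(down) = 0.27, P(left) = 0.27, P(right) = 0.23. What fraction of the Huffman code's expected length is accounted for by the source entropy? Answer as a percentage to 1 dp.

Entropy H = −Σ p log₂ p ≈ 1.9954 bits.
Huffman merges: 23/100+23/100→23/50; 27/100+27/100→27/50; 23/50+27/50→1. L = 2 ≈ 2.0000.
Efficiency = H/L = 1.9954/2.0000 = 99.8%.

99.8%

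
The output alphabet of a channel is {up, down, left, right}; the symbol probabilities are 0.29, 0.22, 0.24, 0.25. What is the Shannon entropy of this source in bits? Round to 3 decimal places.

1.993 bits

H = −Σ pᵢ log₂ pᵢ.
−0.29·log₂(0.29) = 0.5179
−0.22·log₂(0.22) = 0.4806
−0.24·log₂(0.24) = 0.4941
−0.25·log₂(0.25) = 0.5000
Sum ≈ 1.9926 → 1.993 bits.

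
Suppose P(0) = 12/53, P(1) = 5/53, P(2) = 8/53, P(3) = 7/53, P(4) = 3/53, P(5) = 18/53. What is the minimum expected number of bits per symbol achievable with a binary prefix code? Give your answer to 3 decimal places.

Repeatedly combine the two least-probable nodes; the expected code length is the sum of the merged weights.
merge 3/53 + 5/53 → 8/53
merge 7/53 + 8/53 → 15/53
merge 8/53 + 12/53 → 20/53
merge 15/53 + 18/53 → 33/53
merge 20/53 + 33/53 → 1
L = 8/53 + 15/53 + 20/53 + 33/53 + 1 = 129/53 ≈ 2.434 bits/symbol.

2.434 bits/symbol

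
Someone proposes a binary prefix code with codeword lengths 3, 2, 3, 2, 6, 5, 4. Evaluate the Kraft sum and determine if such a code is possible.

With common denominator 2^6 = 64: Σ 2^(−ℓᵢ) = 8/64 + 16/64 + 8/64 + 16/64 + 1/64 + 2/64 + 4/64 = 55/64 = 0.859375.
Kraft's inequality requires Σ ≤ 1; here Σ = 0.859375 ≤ 1, so such a prefix code exists.

0.859375; yes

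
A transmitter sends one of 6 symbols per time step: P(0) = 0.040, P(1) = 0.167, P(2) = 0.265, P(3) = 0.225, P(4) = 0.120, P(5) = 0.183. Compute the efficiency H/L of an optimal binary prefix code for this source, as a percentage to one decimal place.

Entropy H = −Σ p log₂ p ≈ 2.4243 bits.
Huffman merges: 1/25+3/25→4/25; 4/25+167/1000→327/1000; 183/1000+9/40→51/125; 53/200+327/1000→74/125; 51/125+74/125→1. L = 2487/1000 ≈ 2.4870.
Efficiency = H/L = 2.4243/2.4870 = 97.5%.

97.5%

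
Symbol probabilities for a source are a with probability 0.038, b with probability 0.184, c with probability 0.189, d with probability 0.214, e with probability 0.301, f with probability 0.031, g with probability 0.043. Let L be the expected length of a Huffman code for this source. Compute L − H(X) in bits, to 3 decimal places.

Entropy H = −Σ p log₂ p ≈ 2.4309 bits.
Huffman merges: 31/1000+19/500→69/1000; 43/1000+69/1000→14/125; 14/125+23/125→37/125; 189/1000+107/500→403/1000; 37/125+301/1000→597/1000; 403/1000+597/1000→1. L = 2477/1000 ≈ 2.4770.
L − H = 2.4770 − 2.4309 = 0.046 bits.

0.046 bits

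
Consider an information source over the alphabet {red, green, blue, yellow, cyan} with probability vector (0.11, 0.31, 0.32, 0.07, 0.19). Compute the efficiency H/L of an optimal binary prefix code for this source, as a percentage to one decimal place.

97.4%

Entropy H = −Σ p log₂ p ≈ 2.1239 bits.
Huffman merges: 7/100+11/100→9/50; 9/50+19/100→37/100; 31/100+8/25→63/100; 37/100+63/100→1. L = 109/50 ≈ 2.1800.
Efficiency = H/L = 2.1239/2.1800 = 97.4%.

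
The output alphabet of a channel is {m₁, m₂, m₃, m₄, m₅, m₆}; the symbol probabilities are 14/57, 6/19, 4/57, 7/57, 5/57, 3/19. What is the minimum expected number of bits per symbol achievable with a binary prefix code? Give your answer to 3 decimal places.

2.439 bits/symbol

Repeatedly combine the two least-probable nodes; the expected code length is the sum of the merged weights.
merge 4/57 + 5/57 → 3/19
merge 7/57 + 3/19 → 16/57
merge 3/19 + 14/57 → 23/57
merge 16/57 + 6/19 → 34/57
merge 23/57 + 34/57 → 1
L = 3/19 + 16/57 + 23/57 + 34/57 + 1 = 139/57 ≈ 2.439 bits/symbol.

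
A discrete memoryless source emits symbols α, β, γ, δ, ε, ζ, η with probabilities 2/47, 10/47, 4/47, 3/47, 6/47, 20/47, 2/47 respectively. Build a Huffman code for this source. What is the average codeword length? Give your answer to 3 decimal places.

2.383 bits/symbol

Repeatedly combine the two least-probable nodes; the expected code length is the sum of the merged weights.
merge 2/47 + 2/47 → 4/47
merge 3/47 + 4/47 → 7/47
merge 4/47 + 6/47 → 10/47
merge 7/47 + 10/47 → 17/47
merge 10/47 + 17/47 → 27/47
merge 20/47 + 27/47 → 1
L = 4/47 + 7/47 + 10/47 + 17/47 + 27/47 + 1 = 112/47 ≈ 2.383 bits/symbol.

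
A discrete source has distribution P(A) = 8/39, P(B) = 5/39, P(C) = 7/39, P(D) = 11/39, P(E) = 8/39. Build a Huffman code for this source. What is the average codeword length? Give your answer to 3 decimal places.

2.308 bits/symbol

Repeatedly combine the two least-probable nodes; the expected code length is the sum of the merged weights.
merge 5/39 + 7/39 → 4/13
merge 8/39 + 8/39 → 16/39
merge 11/39 + 4/13 → 23/39
merge 16/39 + 23/39 → 1
L = 4/13 + 16/39 + 23/39 + 1 = 30/13 ≈ 2.308 bits/symbol.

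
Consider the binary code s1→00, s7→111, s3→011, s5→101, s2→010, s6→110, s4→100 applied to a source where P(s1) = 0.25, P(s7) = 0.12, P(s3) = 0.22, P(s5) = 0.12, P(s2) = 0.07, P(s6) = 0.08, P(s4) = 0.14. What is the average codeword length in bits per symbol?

L̄ = Σ pᵢ·ℓᵢ = 0.25·2 + 0.12·3 + 0.22·3 + 0.12·3 + 0.07·3 + 0.08·3 + 0.14·3 = 2.75 bits/symbol.

2.75 bits/symbol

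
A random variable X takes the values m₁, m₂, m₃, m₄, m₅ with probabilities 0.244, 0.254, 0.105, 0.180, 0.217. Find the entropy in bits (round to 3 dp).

2.264 bits

H = −Σ pᵢ log₂ pᵢ.
−0.244·log₂(0.244) = 0.4966
−0.254·log₂(0.254) = 0.5022
−0.105·log₂(0.105) = 0.3414
−0.180·log₂(0.180) = 0.4453
−0.217·log₂(0.217) = 0.4783
Sum ≈ 2.2638 → 2.264 bits.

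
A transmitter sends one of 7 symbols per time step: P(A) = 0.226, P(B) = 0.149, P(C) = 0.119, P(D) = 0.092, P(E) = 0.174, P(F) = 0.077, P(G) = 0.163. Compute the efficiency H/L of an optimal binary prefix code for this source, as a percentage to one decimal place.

Entropy H = −Σ p log₂ p ≈ 2.7267 bits.
Huffman merges: 77/1000+23/250→169/1000; 119/1000+149/1000→67/250; 163/1000+169/1000→83/250; 87/500+113/500→2/5; 67/250+83/250→3/5; 2/5+3/5→1. L = 2769/1000 ≈ 2.7690.
Efficiency = H/L = 2.7267/2.7690 = 98.5%.

98.5%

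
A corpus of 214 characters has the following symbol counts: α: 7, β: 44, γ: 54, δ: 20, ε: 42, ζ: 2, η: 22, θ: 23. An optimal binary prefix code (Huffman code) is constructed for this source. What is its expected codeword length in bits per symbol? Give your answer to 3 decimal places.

Probabilities are the counts divided by 214.
Repeatedly combine the two least-probable nodes; the expected code length is the sum of the merged weights.
merge 1/107 + 7/214 → 9/214
merge 9/214 + 10/107 → 29/214
merge 11/107 + 23/214 → 45/214
merge 29/214 + 21/107 → 71/214
merge 22/107 + 45/214 → 89/214
merge 27/107 + 71/214 → 125/214
merge 89/214 + 125/214 → 1
L = 9/214 + 29/214 + 45/214 + 71/214 + 89/214 + 125/214 + 1 = 291/107 ≈ 2.720 bits/symbol.

2.720 bits/symbol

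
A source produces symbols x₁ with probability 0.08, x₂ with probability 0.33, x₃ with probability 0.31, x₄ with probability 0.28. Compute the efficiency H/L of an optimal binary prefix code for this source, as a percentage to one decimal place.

Entropy H = −Σ p log₂ p ≈ 1.8573 bits.
Huffman merges: 2/25+7/25→9/25; 31/100+33/100→16/25; 9/25+16/25→1. L = 2 ≈ 2.0000.
Efficiency = H/L = 1.8573/2.0000 = 92.9%.

92.9%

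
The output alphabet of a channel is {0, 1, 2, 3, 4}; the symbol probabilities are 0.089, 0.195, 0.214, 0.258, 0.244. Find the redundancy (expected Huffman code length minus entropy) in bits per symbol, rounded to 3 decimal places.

0.037 bits

Entropy H = −Σ p log₂ p ≈ 2.2473 bits.
Huffman merges: 89/1000+39/200→71/250; 107/500+61/250→229/500; 129/500+71/250→271/500; 229/500+271/500→1. L = 571/250 ≈ 2.2840.
L − H = 2.2840 − 2.2473 = 0.037 bits.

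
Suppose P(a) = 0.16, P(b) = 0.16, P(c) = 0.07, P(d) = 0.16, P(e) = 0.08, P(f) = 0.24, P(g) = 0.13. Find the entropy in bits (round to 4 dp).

2.7059 bits

H = −Σ pᵢ log₂ pᵢ.
−0.16·log₂(0.16) = 0.4230
−0.16·log₂(0.16) = 0.4230
−0.07·log₂(0.07) = 0.2686
−0.16·log₂(0.16) = 0.4230
−0.08·log₂(0.08) = 0.2915
−0.24·log₂(0.24) = 0.4941
−0.13·log₂(0.13) = 0.3826
Sum ≈ 2.7059 → 2.7059 bits.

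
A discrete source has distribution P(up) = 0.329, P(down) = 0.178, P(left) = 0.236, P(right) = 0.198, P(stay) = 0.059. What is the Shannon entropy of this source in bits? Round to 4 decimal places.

H = −Σ pᵢ log₂ pᵢ.
−0.329·log₂(0.329) = 0.5277
−0.178·log₂(0.178) = 0.4432
−0.236·log₂(0.236) = 0.4916
−0.198·log₂(0.198) = 0.4626
−0.059·log₂(0.059) = 0.2409
Sum ≈ 2.1660 → 2.1660 bits.

2.1660 bits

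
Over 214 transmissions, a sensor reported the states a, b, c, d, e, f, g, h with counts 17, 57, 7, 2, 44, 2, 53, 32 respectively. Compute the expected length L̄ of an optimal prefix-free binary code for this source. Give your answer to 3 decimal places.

2.481 bits/symbol

Probabilities are the counts divided by 214.
Repeatedly combine the two least-probable nodes; the expected code length is the sum of the merged weights.
merge 1/107 + 1/107 → 2/107
merge 2/107 + 7/214 → 11/214
merge 11/214 + 17/214 → 14/107
merge 14/107 + 16/107 → 30/107
merge 22/107 + 53/214 → 97/214
merge 57/214 + 30/107 → 117/214
merge 97/214 + 117/214 → 1
L = 2/107 + 11/214 + 14/107 + 30/107 + 97/214 + 117/214 + 1 = 531/214 ≈ 2.481 bits/symbol.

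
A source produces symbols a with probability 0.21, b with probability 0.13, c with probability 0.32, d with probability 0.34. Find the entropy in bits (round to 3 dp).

H = −Σ pᵢ log₂ pᵢ.
−0.21·log₂(0.21) = 0.4728
−0.13·log₂(0.13) = 0.3826
−0.32·log₂(0.32) = 0.5260
−0.34·log₂(0.34) = 0.5292
Sum ≈ 1.9107 → 1.911 bits.

1.911 bits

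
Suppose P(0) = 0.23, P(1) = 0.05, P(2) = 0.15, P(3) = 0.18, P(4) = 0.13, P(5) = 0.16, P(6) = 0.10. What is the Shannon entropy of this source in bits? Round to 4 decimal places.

H = −Σ pᵢ log₂ pᵢ.
−0.23·log₂(0.23) = 0.4877
−0.05·log₂(0.05) = 0.2161
−0.15·log₂(0.15) = 0.4105
−0.18·log₂(0.18) = 0.4453
−0.13·log₂(0.13) = 0.3826
−0.16·log₂(0.16) = 0.4230
−0.10·log₂(0.10) = 0.3322
Sum ≈ 2.6975 → 2.6975 bits.

2.6975 bits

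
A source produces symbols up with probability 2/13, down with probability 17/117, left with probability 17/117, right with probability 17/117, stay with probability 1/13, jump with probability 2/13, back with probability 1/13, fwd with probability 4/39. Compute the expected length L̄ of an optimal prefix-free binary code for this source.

3 bits/symbol

Repeatedly combine the two least-probable nodes; the expected code length is the sum of the merged weights.
merge 1/13 + 1/13 → 2/13
merge 4/39 + 17/117 → 29/117
merge 17/117 + 17/117 → 34/117
merge 2/13 + 2/13 → 4/13
merge 2/13 + 29/117 → 47/117
merge 34/117 + 4/13 → 70/117
merge 47/117 + 70/117 → 1
L = 2/13 + 29/117 + 34/117 + 4/13 + 47/117 + 70/117 + 1 = 3 bits/symbol.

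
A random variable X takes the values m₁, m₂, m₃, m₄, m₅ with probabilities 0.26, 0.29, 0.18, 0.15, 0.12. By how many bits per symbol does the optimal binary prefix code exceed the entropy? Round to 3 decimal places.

0.024 bits

Entropy H = −Σ p log₂ p ≈ 2.2461 bits.
Huffman merges: 3/25+3/20→27/100; 9/50+13/50→11/25; 27/100+29/100→14/25; 11/25+14/25→1. L = 227/100 ≈ 2.2700.
L − H = 2.2700 − 2.2461 = 0.024 bits.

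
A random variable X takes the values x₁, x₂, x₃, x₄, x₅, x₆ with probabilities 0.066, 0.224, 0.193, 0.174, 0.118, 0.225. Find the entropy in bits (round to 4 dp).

2.4873 bits

H = −Σ pᵢ log₂ pᵢ.
−0.066·log₂(0.066) = 0.2588
−0.224·log₂(0.224) = 0.4835
−0.193·log₂(0.193) = 0.4581
−0.174·log₂(0.174) = 0.4390
−0.118·log₂(0.118) = 0.3638
−0.225·log₂(0.225) = 0.4842
Sum ≈ 2.4873 → 2.4873 bits.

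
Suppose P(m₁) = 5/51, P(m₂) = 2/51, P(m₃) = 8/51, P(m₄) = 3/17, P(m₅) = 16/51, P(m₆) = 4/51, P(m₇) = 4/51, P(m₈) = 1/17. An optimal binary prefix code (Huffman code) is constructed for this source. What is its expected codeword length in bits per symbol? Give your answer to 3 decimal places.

Repeatedly combine the two least-probable nodes; the expected code length is the sum of the merged weights.
merge 2/51 + 1/17 → 5/51
merge 4/51 + 4/51 → 8/51
merge 5/51 + 5/51 → 10/51
merge 8/51 + 8/51 → 16/51
merge 3/17 + 10/51 → 19/51
merge 16/51 + 16/51 → 32/51
merge 19/51 + 32/51 → 1
L = 5/51 + 8/51 + 10/51 + 16/51 + 19/51 + 32/51 + 1 = 47/17 ≈ 2.765 bits/symbol.

2.765 bits/symbol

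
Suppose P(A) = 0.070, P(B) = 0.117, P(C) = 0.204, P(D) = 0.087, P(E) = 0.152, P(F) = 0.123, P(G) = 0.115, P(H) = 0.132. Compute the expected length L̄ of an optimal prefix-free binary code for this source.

Repeatedly combine the two least-probable nodes; the expected code length is the sum of the merged weights.
merge 7/100 + 87/1000 → 157/1000
merge 23/200 + 117/1000 → 29/125
merge 123/1000 + 33/250 → 51/200
merge 19/125 + 157/1000 → 309/1000
merge 51/250 + 29/125 → 109/250
merge 51/200 + 309/1000 → 141/250
merge 109/250 + 141/250 → 1
L = 157/1000 + 29/125 + 51/200 + 309/1000 + 109/250 + 141/250 + 1 = 2953/1000 = 2.953 bits/symbol.

2.953 bits/symbol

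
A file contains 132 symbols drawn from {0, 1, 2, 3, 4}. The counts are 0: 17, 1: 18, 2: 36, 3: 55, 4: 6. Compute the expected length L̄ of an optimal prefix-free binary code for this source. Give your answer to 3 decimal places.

2.068 bits/symbol

Probabilities are the counts divided by 132.
Repeatedly combine the two least-probable nodes; the expected code length is the sum of the merged weights.
merge 1/22 + 17/132 → 23/132
merge 3/22 + 23/132 → 41/132
merge 3/11 + 41/132 → 7/12
merge 5/12 + 7/12 → 1
L = 23/132 + 41/132 + 7/12 + 1 = 91/44 ≈ 2.068 bits/symbol.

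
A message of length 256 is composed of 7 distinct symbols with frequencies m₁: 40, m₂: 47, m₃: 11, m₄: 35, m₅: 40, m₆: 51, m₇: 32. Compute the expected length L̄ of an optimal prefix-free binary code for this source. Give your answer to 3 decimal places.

Probabilities are the counts divided by 256.
Repeatedly combine the two least-probable nodes; the expected code length is the sum of the merged weights.
merge 11/256 + 1/8 → 43/256
merge 35/256 + 5/32 → 75/256
merge 5/32 + 43/256 → 83/256
merge 47/256 + 51/256 → 49/128
merge 75/256 + 83/256 → 79/128
merge 49/128 + 79/128 → 1
L = 43/256 + 75/256 + 83/256 + 49/128 + 79/128 + 1 = 713/256 ≈ 2.785 bits/symbol.

2.785 bits/symbol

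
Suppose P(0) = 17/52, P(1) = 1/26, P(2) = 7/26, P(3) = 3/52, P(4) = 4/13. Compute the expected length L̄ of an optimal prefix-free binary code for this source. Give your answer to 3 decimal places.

2.096 bits/symbol

Repeatedly combine the two least-probable nodes; the expected code length is the sum of the merged weights.
merge 1/26 + 3/52 → 5/52
merge 5/52 + 7/26 → 19/52
merge 4/13 + 17/52 → 33/52
merge 19/52 + 33/52 → 1
L = 5/52 + 19/52 + 33/52 + 1 = 109/52 ≈ 2.096 bits/symbol.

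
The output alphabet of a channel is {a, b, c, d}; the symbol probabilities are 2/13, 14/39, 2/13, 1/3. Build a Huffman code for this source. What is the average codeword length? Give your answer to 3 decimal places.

Repeatedly combine the two least-probable nodes; the expected code length is the sum of the merged weights.
merge 2/13 + 2/13 → 4/13
merge 4/13 + 1/3 → 25/39
merge 14/39 + 25/39 → 1
L = 4/13 + 25/39 + 1 = 76/39 ≈ 1.949 bits/symbol.

1.949 bits/symbol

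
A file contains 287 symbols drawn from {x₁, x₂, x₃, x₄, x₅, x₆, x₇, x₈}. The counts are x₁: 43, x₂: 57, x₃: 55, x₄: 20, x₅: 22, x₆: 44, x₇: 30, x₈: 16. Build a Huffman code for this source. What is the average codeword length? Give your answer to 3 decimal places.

Probabilities are the counts divided by 287.
Repeatedly combine the two least-probable nodes; the expected code length is the sum of the merged weights.
merge 16/287 + 20/287 → 36/287
merge 22/287 + 30/287 → 52/287
merge 36/287 + 43/287 → 79/287
merge 44/287 + 52/287 → 96/287
merge 55/287 + 57/287 → 16/41
merge 79/287 + 96/287 → 25/41
merge 16/41 + 25/41 → 1
L = 36/287 + 52/287 + 79/287 + 96/287 + 16/41 + 25/41 + 1 = 837/287 ≈ 2.916 bits/symbol.

2.916 bits/symbol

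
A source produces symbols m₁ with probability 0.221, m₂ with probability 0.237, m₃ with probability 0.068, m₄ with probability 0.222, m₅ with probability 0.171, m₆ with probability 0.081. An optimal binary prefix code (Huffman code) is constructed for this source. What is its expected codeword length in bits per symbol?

2.469 bits/symbol

Repeatedly combine the two least-probable nodes; the expected code length is the sum of the merged weights.
merge 17/250 + 81/1000 → 149/1000
merge 149/1000 + 171/1000 → 8/25
merge 221/1000 + 111/500 → 443/1000
merge 237/1000 + 8/25 → 557/1000
merge 443/1000 + 557/1000 → 1
L = 149/1000 + 8/25 + 443/1000 + 557/1000 + 1 = 2469/1000 = 2.469 bits/symbol.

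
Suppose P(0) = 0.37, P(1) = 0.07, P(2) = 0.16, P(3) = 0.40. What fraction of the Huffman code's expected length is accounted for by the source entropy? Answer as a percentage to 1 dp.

Entropy H = −Σ p log₂ p ≈ 1.7511 bits.
Huffman merges: 7/100+4/25→23/100; 23/100+37/100→3/5; 2/5+3/5→1. L = 183/100 ≈ 1.8300.
Efficiency = H/L = 1.7511/1.8300 = 95.7%.

95.7%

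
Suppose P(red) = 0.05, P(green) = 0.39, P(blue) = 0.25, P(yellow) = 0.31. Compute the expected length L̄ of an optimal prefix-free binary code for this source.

Repeatedly combine the two least-probable nodes; the expected code length is the sum of the merged weights.
merge 1/20 + 1/4 → 3/10
merge 3/10 + 31/100 → 61/100
merge 39/100 + 61/100 → 1
L = 3/10 + 61/100 + 1 = 191/100 = 1.91 bits/symbol.

1.91 bits/symbol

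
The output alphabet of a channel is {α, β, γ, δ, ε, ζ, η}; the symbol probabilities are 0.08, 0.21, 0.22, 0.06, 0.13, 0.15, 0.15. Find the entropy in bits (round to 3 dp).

H = −Σ pᵢ log₂ pᵢ.
−0.08·log₂(0.08) = 0.2915
−0.21·log₂(0.21) = 0.4728
−0.22·log₂(0.22) = 0.4806
−0.06·log₂(0.06) = 0.2435
−0.13·log₂(0.13) = 0.3826
−0.15·log₂(0.15) = 0.4105
−0.15·log₂(0.15) = 0.4105
Sum ≈ 2.6922 → 2.692 bits.

2.692 bits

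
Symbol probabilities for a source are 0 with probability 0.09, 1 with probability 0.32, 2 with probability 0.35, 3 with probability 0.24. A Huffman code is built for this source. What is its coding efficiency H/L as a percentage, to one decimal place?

Entropy H = −Σ p log₂ p ≈ 1.8629 bits.
Huffman merges: 9/100+6/25→33/100; 8/25+33/100→13/20; 7/20+13/20→1. L = 99/50 ≈ 1.9800.
Efficiency = H/L = 1.8629/1.9800 = 94.1%.

94.1%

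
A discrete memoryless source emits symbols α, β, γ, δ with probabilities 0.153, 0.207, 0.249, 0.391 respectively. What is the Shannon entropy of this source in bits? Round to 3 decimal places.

1.914 bits

H = −Σ pᵢ log₂ pᵢ.
−0.153·log₂(0.153) = 0.4144
−0.207·log₂(0.207) = 0.4704
−0.249·log₂(0.249) = 0.4994
−0.391·log₂(0.391) = 0.5297
Sum ≈ 1.9139 → 1.914 bits.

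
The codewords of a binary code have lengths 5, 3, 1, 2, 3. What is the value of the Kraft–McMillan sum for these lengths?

With common denominator 2^5 = 32: Σ 2^(−ℓᵢ) = 1/32 + 4/32 + 16/32 + 8/32 + 4/32 = 33/32 = 1.03125.

1.03125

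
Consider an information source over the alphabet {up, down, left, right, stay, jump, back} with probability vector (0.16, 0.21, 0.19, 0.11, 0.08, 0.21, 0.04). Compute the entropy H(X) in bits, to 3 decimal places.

2.651 bits

H = −Σ pᵢ log₂ pᵢ.
−0.16·log₂(0.16) = 0.4230
−0.21·log₂(0.21) = 0.4728
−0.19·log₂(0.19) = 0.4552
−0.11·log₂(0.11) = 0.3503
−0.08·log₂(0.08) = 0.2915
−0.21·log₂(0.21) = 0.4728
−0.04·log₂(0.04) = 0.1858
Sum ≈ 2.6514 → 2.651 bits.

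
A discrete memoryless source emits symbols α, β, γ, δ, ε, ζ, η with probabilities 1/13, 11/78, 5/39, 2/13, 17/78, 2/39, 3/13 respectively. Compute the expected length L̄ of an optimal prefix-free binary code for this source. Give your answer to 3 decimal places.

2.679 bits/symbol

Repeatedly combine the two least-probable nodes; the expected code length is the sum of the merged weights.
merge 2/39 + 1/13 → 5/39
merge 5/39 + 5/39 → 10/39
merge 11/78 + 2/13 → 23/78
merge 17/78 + 3/13 → 35/78
merge 10/39 + 23/78 → 43/78
merge 35/78 + 43/78 → 1
L = 5/39 + 10/39 + 23/78 + 35/78 + 43/78 + 1 = 209/78 ≈ 2.679 bits/symbol.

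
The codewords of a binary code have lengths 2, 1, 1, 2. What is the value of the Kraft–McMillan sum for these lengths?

1.5

With common denominator 2^2 = 4: Σ 2^(−ℓᵢ) = 1/4 + 2/4 + 2/4 + 1/4 = 6/4 = 1.5.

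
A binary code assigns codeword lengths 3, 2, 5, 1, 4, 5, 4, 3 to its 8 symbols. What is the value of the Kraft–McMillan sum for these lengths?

With common denominator 2^5 = 32: Σ 2^(−ℓᵢ) = 4/32 + 8/32 + 1/32 + 16/32 + 2/32 + 1/32 + 2/32 + 4/32 = 38/32 = 1.1875.

1.1875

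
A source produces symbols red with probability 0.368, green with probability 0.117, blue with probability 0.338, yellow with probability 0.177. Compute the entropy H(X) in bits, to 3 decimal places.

1.864 bits

H = −Σ pᵢ log₂ pᵢ.
−0.368·log₂(0.368) = 0.5307
−0.117·log₂(0.117) = 0.3622
−0.338·log₂(0.338) = 0.5289
−0.177·log₂(0.177) = 0.4422
Sum ≈ 1.8640 → 1.864 bits.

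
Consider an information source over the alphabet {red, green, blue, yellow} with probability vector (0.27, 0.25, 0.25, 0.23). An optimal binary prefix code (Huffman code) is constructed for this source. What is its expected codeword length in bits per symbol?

Repeatedly combine the two least-probable nodes; the expected code length is the sum of the merged weights.
merge 23/100 + 1/4 → 12/25
merge 1/4 + 27/100 → 13/25
merge 12/25 + 13/25 → 1
L = 12/25 + 13/25 + 1 = 2 bits/symbol.

2 bits/symbol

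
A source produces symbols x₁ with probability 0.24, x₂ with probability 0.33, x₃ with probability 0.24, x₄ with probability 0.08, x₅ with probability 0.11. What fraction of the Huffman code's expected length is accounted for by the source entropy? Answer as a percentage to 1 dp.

98.5%

Entropy H = −Σ p log₂ p ≈ 2.1579 bits.
Huffman merges: 2/25+11/100→19/100; 19/100+6/25→43/100; 6/25+33/100→57/100; 43/100+57/100→1. L = 219/100 ≈ 2.1900.
Efficiency = H/L = 2.1579/2.1900 = 98.5%.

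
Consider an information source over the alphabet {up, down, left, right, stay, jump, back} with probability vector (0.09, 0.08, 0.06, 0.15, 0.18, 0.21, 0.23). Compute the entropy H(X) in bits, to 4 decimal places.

2.6640 bits

H = −Σ pᵢ log₂ pᵢ.
−0.09·log₂(0.09) = 0.3127
−0.08·log₂(0.08) = 0.2915
−0.06·log₂(0.06) = 0.2435
−0.15·log₂(0.15) = 0.4105
−0.18·log₂(0.18) = 0.4453
−0.21·log₂(0.21) = 0.4728
−0.23·log₂(0.23) = 0.4877
Sum ≈ 2.6640 → 2.6640 bits.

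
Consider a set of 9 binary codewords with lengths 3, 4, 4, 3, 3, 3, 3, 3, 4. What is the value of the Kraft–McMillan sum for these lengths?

With common denominator 2^4 = 16: Σ 2^(−ℓᵢ) = 2/16 + 1/16 + 1/16 + 2/16 + 2/16 + 2/16 + 2/16 + 2/16 + 1/16 = 15/16 = 0.9375.

0.9375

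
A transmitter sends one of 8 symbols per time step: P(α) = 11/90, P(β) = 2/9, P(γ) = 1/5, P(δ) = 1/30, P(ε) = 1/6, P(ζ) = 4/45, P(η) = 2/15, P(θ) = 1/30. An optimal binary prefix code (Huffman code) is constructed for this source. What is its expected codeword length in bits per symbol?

Repeatedly combine the two least-probable nodes; the expected code length is the sum of the merged weights.
merge 1/30 + 1/30 → 1/15
merge 1/15 + 4/45 → 7/45
merge 11/90 + 2/15 → 23/90
merge 7/45 + 1/6 → 29/90
merge 1/5 + 2/9 → 19/45
merge 23/90 + 29/90 → 26/45
merge 19/45 + 26/45 → 1
L = 1/15 + 7/45 + 23/90 + 29/90 + 19/45 + 26/45 + 1 = 14/5 = 2.8 bits/symbol.

2.8 bits/symbol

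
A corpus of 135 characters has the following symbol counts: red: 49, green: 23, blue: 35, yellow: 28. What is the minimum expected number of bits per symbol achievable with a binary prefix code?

2 bits/symbol

Probabilities are the counts divided by 135.
Repeatedly combine the two least-probable nodes; the expected code length is the sum of the merged weights.
merge 23/135 + 28/135 → 17/45
merge 7/27 + 49/135 → 28/45
merge 17/45 + 28/45 → 1
L = 17/45 + 28/45 + 1 = 2 bits/symbol.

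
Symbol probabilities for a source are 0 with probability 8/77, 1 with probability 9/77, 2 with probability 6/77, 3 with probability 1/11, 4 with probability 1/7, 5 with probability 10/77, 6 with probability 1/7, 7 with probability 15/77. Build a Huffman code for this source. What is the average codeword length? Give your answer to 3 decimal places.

Repeatedly combine the two least-probable nodes; the expected code length is the sum of the merged weights.
merge 6/77 + 1/11 → 13/77
merge 8/77 + 9/77 → 17/77
merge 10/77 + 1/7 → 3/11
merge 1/7 + 13/77 → 24/77
merge 15/77 + 17/77 → 32/77
merge 3/11 + 24/77 → 45/77
merge 32/77 + 45/77 → 1
L = 13/77 + 17/77 + 3/11 + 24/77 + 32/77 + 45/77 + 1 = 229/77 ≈ 2.974 bits/symbol.

2.974 bits/symbol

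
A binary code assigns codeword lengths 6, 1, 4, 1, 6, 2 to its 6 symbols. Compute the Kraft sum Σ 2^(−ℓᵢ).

With common denominator 2^6 = 64: Σ 2^(−ℓᵢ) = 1/64 + 32/64 + 4/64 + 32/64 + 1/64 + 16/64 = 86/64 = 1.34375.

1.34375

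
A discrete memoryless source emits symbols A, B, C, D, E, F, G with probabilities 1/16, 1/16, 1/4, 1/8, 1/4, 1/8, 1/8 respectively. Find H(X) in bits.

2.625 bits

Each probability is a power of 1/2, so log₂(1/p) is an integer.
H = Σ p·log₂(1/p) = 1/16·4 + 1/16·4 + 1/4·2 + 1/8·3 + 1/4·2 + 1/8·3 + 1/8·3 = 2.625 bits.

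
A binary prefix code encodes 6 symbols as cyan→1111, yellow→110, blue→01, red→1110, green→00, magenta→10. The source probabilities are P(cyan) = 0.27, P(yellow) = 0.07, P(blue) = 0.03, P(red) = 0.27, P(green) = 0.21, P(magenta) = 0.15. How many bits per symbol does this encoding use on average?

3.15 bits/symbol

L̄ = Σ pᵢ·ℓᵢ = 0.27·4 + 0.07·3 + 0.03·2 + 0.27·4 + 0.21·2 + 0.15·2 = 3.15 bits/symbol.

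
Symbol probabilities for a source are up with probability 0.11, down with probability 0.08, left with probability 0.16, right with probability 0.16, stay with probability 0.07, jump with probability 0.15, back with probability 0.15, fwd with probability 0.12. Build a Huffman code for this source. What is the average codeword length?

Repeatedly combine the two least-probable nodes; the expected code length is the sum of the merged weights.
merge 7/100 + 2/25 → 3/20
merge 11/100 + 3/25 → 23/100
merge 3/20 + 3/20 → 3/10
merge 3/20 + 4/25 → 31/100
merge 4/25 + 23/100 → 39/100
merge 3/10 + 31/100 → 61/100
merge 39/100 + 61/100 → 1
L = 3/20 + 23/100 + 3/10 + 31/100 + 39/100 + 61/100 + 1 = 299/100 = 2.99 bits/symbol.

2.99 bits/symbol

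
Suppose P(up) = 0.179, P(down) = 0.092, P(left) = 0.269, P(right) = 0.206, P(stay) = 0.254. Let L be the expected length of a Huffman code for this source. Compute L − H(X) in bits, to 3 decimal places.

Entropy H = −Σ p log₂ p ≈ 2.2422 bits.
Huffman merges: 23/250+179/1000→271/1000; 103/500+127/500→23/50; 269/1000+271/1000→27/50; 23/50+27/50→1. L = 2271/1000 ≈ 2.2710.
L − H = 2.2710 − 2.2422 = 0.029 bits.

0.029 bits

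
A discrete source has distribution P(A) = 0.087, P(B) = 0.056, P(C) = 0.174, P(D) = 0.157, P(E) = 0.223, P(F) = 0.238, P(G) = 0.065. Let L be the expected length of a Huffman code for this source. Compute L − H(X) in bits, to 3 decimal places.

Entropy H = −Σ p log₂ p ≈ 2.6297 bits.
Huffman merges: 7/125+13/200→121/1000; 87/1000+121/1000→26/125; 157/1000+87/500→331/1000; 26/125+223/1000→431/1000; 119/500+331/1000→569/1000; 431/1000+569/1000→1. L = 133/50 ≈ 2.6600.
L − H = 2.6600 − 2.6297 = 0.030 bits.

0.030 bits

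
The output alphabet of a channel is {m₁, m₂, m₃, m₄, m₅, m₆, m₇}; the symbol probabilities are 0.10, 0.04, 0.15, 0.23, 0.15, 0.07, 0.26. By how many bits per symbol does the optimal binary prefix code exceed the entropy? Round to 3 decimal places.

0.019 bits

Entropy H = −Σ p log₂ p ≈ 2.6005 bits.
Huffman merges: 1/25+7/100→11/100; 1/10+11/100→21/100; 3/20+3/20→3/10; 21/100+23/100→11/25; 13/50+3/10→14/25; 11/25+14/25→1. L = 131/50 ≈ 2.6200.
L − H = 2.6200 − 2.6005 = 0.019 bits.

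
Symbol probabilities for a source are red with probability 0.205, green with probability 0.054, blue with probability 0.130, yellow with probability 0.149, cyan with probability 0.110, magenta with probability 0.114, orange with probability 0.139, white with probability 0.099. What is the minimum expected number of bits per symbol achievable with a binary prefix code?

Repeatedly combine the two least-probable nodes; the expected code length is the sum of the merged weights.
merge 27/500 + 99/1000 → 153/1000
merge 11/100 + 57/500 → 28/125
merge 13/100 + 139/1000 → 269/1000
merge 149/1000 + 153/1000 → 151/500
merge 41/200 + 28/125 → 429/1000
merge 269/1000 + 151/500 → 571/1000
merge 429/1000 + 571/1000 → 1
L = 153/1000 + 28/125 + 269/1000 + 151/500 + 429/1000 + 571/1000 + 1 = 737/250 = 2.948 bits/symbol.

2.948 bits/symbol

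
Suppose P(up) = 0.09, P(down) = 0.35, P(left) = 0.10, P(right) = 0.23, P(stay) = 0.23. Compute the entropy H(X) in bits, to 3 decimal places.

H = −Σ pᵢ log₂ pᵢ.
−0.09·log₂(0.09) = 0.3127
−0.35·log₂(0.35) = 0.5301
−0.10·log₂(0.10) = 0.3322
−0.23·log₂(0.23) = 0.4877
−0.23·log₂(0.23) = 0.4877
Sum ≈ 2.1503 → 2.150 bits.

2.150 bits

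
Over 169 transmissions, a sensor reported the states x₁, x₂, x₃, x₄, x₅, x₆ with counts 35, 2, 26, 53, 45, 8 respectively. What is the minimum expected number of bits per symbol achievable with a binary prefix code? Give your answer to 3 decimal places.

Probabilities are the counts divided by 169.
Repeatedly combine the two least-probable nodes; the expected code length is the sum of the merged weights.
merge 2/169 + 8/169 → 10/169
merge 10/169 + 2/13 → 36/169
merge 35/169 + 36/169 → 71/169
merge 45/169 + 53/169 → 98/169
merge 71/169 + 98/169 → 1
L = 10/169 + 36/169 + 71/169 + 98/169 + 1 = 384/169 ≈ 2.272 bits/symbol.

2.272 bits/symbol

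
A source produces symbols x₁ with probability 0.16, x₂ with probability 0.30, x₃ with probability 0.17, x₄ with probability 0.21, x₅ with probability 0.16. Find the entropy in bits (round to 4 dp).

H = −Σ pᵢ log₂ pᵢ.
−0.16·log₂(0.16) = 0.4230
−0.30·log₂(0.30) = 0.5211
−0.17·log₂(0.17) = 0.4346
−0.21·log₂(0.21) = 0.4728
−0.16·log₂(0.16) = 0.4230
Sum ≈ 2.2745 → 2.2745 bits.

2.2745 bits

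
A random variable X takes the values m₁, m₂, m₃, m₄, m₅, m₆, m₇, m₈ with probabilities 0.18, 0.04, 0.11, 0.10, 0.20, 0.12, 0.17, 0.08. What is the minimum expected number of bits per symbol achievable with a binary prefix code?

Repeatedly combine the two least-probable nodes; the expected code length is the sum of the merged weights.
merge 1/25 + 2/25 → 3/25
merge 1/10 + 11/100 → 21/100
merge 3/25 + 3/25 → 6/25
merge 17/100 + 9/50 → 7/20
merge 1/5 + 21/100 → 41/100
merge 6/25 + 7/20 → 59/100
merge 41/100 + 59/100 → 1
L = 3/25 + 21/100 + 6/25 + 7/20 + 41/100 + 59/100 + 1 = 73/25 = 2.92 bits/symbol.

2.92 bits/symbol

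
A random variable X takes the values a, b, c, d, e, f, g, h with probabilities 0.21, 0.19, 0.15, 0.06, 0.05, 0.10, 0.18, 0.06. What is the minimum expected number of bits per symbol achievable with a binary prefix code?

Repeatedly combine the two least-probable nodes; the expected code length is the sum of the merged weights.
merge 1/20 + 3/50 → 11/100
merge 3/50 + 1/10 → 4/25
merge 11/100 + 3/20 → 13/50
merge 4/25 + 9/50 → 17/50
merge 19/100 + 21/100 → 2/5
merge 13/50 + 17/50 → 3/5
merge 2/5 + 3/5 → 1
L = 11/100 + 4/25 + 13/50 + 17/50 + 2/5 + 3/5 + 1 = 287/100 = 2.87 bits/symbol.

2.87 bits/symbol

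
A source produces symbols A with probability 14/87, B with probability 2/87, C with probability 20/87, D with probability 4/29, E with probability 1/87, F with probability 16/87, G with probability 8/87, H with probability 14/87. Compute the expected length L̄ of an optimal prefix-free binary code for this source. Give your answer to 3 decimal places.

2.747 bits/symbol

Repeatedly combine the two least-probable nodes; the expected code length is the sum of the merged weights.
merge 1/87 + 2/87 → 1/29
merge 1/29 + 8/87 → 11/87
merge 11/87 + 4/29 → 23/87
merge 14/87 + 14/87 → 28/87
merge 16/87 + 20/87 → 12/29
merge 23/87 + 28/87 → 17/29
merge 12/29 + 17/29 → 1
L = 1/29 + 11/87 + 23/87 + 28/87 + 12/29 + 17/29 + 1 = 239/87 ≈ 2.747 bits/symbol.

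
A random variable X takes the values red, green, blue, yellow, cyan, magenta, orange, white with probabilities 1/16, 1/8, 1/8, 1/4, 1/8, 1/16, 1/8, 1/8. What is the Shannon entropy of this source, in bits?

2.875 bits

Each probability is a power of 1/2, so log₂(1/p) is an integer.
H = Σ p·log₂(1/p) = 1/16·4 + 1/8·3 + 1/8·3 + 1/4·2 + 1/8·3 + 1/16·4 + 1/8·3 + 1/8·3 = 2.875 bits.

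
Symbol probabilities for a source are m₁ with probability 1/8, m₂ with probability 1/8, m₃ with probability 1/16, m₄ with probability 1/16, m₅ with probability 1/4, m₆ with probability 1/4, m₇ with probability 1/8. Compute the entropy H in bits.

Each probability is a power of 1/2, so log₂(1/p) is an integer.
H = Σ p·log₂(1/p) = 1/8·3 + 1/8·3 + 1/16·4 + 1/16·4 + 1/4·2 + 1/4·2 + 1/8·3 = 2.625 bits.

2.625 bits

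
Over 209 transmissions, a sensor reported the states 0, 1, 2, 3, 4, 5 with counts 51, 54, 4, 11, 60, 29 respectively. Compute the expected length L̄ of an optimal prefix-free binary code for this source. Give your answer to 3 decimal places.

2.282 bits/symbol

Probabilities are the counts divided by 209.
Repeatedly combine the two least-probable nodes; the expected code length is the sum of the merged weights.
merge 4/209 + 1/19 → 15/209
merge 15/209 + 29/209 → 4/19
merge 4/19 + 51/209 → 5/11
merge 54/209 + 60/209 → 6/11
merge 5/11 + 6/11 → 1
L = 15/209 + 4/19 + 5/11 + 6/11 + 1 = 477/209 ≈ 2.282 bits/symbol.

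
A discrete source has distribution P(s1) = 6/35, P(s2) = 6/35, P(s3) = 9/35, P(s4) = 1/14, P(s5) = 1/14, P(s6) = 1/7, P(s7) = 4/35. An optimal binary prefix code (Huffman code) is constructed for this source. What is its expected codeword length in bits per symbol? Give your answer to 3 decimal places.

Repeatedly combine the two least-probable nodes; the expected code length is the sum of the merged weights.
merge 1/14 + 1/14 → 1/7
merge 4/35 + 1/7 → 9/35
merge 1/7 + 6/35 → 11/35
merge 6/35 + 9/35 → 3/7
merge 9/35 + 11/35 → 4/7
merge 3/7 + 4/7 → 1
L = 1/7 + 9/35 + 11/35 + 3/7 + 4/7 + 1 = 19/7 ≈ 2.714 bits/symbol.

2.714 bits/symbol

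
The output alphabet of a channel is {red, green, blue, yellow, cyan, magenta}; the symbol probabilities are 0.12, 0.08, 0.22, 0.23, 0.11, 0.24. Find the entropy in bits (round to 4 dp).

2.4712 bits

H = −Σ pᵢ log₂ pᵢ.
−0.12·log₂(0.12) = 0.3671
−0.08·log₂(0.08) = 0.2915
−0.22·log₂(0.22) = 0.4806
−0.23·log₂(0.23) = 0.4877
−0.11·log₂(0.11) = 0.3503
−0.24·log₂(0.24) = 0.4941
Sum ≈ 2.4712 → 2.4712 bits.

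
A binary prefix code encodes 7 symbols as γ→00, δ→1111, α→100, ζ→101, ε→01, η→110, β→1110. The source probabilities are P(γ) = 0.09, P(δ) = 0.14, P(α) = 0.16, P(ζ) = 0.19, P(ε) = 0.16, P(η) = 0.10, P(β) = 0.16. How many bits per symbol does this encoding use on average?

L̄ = Σ pᵢ·ℓᵢ = 0.09·2 + 0.14·4 + 0.16·3 + 0.19·3 + 0.16·2 + 0.10·3 + 0.16·4 = 3.05 bits/symbol.

3.05 bits/symbol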